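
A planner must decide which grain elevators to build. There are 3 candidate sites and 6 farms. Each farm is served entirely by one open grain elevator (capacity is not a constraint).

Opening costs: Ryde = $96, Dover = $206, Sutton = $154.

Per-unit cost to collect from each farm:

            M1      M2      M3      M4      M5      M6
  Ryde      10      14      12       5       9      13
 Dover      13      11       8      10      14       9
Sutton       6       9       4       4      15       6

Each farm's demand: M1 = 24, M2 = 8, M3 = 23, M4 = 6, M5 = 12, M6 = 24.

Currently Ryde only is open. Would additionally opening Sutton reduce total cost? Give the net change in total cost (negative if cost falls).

Current service cost with {Ryde}: 1078.
Adding Sutton: each farm re-picks its cheapest; new service cost 584, saving 494.
Extra fixed cost: 154. Net change = 154 − 494 = -340.
(Totals: 1174 → 834.)

Yes — net change −340 (cost falls by 340).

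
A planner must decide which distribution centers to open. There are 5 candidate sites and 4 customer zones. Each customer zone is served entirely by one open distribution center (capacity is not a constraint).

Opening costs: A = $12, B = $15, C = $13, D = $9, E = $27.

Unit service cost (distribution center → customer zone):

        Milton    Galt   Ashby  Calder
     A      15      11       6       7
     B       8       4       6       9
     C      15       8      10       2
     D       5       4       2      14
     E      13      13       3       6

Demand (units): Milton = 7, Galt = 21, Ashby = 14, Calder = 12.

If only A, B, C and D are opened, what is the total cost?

Each customer zone is assigned to its cheapest site among the open ones.
{A, B, C, D}: Milton→D 5·7=35, Galt→B 4·21=84, Ashby→D 2·14=28, Calder→C 2·12=24. Service 171; fixed 49; total 220.

Total cost: 220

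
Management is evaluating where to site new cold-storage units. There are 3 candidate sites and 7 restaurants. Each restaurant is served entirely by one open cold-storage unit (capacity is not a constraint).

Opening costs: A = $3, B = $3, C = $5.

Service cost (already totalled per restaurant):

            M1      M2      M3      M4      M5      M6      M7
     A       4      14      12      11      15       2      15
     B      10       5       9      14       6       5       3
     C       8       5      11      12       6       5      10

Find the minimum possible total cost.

Minimum total cost: 46

For any fixed open set, each restaurant goes to its cheapest open site; total = fixed + service.
{A, B}: M1→A 4, M2→B 5, M3→B 9, M4→A 11, M5→B 6, M6→A 2, M7→B 3. Service 40; fixed 6; total 46.
{A, B, C}: service 40 + fixed 11 = 51
{B}: service 52 + fixed 3 = 55
{A}: service 73 + fixed 3 = 76
(All 7 nonempty subsets were checked; A and B is lowest.)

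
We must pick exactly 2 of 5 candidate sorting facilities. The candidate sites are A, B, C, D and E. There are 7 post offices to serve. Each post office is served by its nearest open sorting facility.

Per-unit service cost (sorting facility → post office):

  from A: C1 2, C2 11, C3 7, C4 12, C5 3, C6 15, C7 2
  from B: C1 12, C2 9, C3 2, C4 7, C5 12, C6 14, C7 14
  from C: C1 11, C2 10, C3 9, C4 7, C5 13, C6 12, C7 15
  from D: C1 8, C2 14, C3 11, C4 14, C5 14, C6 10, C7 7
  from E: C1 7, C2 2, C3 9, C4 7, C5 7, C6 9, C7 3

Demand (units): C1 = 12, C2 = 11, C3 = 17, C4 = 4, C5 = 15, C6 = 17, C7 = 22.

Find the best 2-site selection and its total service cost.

With exactly 2 open, each post office uses its cheapest among the chosen.
{A, E}: C1→A 2·12=24, C2→E 2·11=22, C3→A 7·17=119, C4→E 7·4=28, C5→A 3·15=45, C6→E 9·17=153, C7→A 2·22=44. Service cost 435.
{B, E}: service cost 492
{A, B}: service cost 512
Among all 10 size-2 choices, {A, E} is lowest.

Choose A and E; total service cost 435.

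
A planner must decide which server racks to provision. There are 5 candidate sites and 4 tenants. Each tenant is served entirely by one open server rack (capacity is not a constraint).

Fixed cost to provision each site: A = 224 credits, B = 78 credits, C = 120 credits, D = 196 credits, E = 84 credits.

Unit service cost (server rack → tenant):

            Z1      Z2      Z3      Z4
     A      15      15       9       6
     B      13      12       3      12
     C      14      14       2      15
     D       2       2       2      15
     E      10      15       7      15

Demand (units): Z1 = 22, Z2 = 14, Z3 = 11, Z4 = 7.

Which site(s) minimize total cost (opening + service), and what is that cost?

Open D only; minimum total cost 395.

For any fixed open set, each tenant goes to its cheapest open site; total = fixed + service.
{D}: Z1→D 2·22=44, Z2→D 2·14=28, Z3→D 2·11=22, Z4→D 15·7=105. Service 199; fixed 196; total 395.
{B, D}: service 178 + fixed 274 = 452
{D, E}: Z1→D 2·22=44, Z2→D 2·14=28, Z3→D 2·11=22, Z4→D 15·7=105. Service 199; fixed 280; total 479.
{A, B, C, D, E}: Z1→D 2·22=44, Z2→D 2·14=28, Z3→C 2·11=22, Z4→A 6·7=42. Service 136; fixed 702; total 838.
No other subset beats 395.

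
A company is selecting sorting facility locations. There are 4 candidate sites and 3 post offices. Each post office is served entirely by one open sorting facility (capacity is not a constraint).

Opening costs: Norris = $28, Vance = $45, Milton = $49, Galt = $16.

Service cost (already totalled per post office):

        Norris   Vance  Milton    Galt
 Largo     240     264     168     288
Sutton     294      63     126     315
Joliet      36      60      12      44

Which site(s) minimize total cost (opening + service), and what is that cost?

For any fixed open set, each post office goes to its cheapest open site; total = fixed + service.
{Vance, Milton}: Largo→Milton 168, Sutton→Vance 63, Joliet→Milton 12. Service 243; fixed 94; total 337.
{Vance, Milton, Galt}: service 243 + fixed 110 = 353
{Milton}: Largo→Milton 168, Sutton→Milton 126, Joliet→Milton 12. Service 306; fixed 49; total 355.
{Norris, Vance, Milton, Galt}: Largo→Milton 168, Sutton→Vance 63, Joliet→Milton 12. Service 243; fixed 138; total 381.
No other subset beats 337.

Open Vance and Milton; minimum total cost 337.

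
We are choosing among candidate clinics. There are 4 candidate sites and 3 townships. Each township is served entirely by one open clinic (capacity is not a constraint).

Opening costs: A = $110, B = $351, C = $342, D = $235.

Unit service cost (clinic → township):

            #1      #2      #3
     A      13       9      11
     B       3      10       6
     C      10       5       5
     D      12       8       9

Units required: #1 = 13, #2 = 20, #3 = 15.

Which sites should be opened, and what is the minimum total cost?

For any fixed open set, each township goes to its cheapest open site; total = fixed + service.
{A}: #1→A 13·13=169, #2→A 9·20=180, #3→A 11·15=165. Service 514; fixed 110; total 624.
{C}: service 305 + fixed 342 = 647
{B}: service 329 + fixed 351 = 680
{A, B, C, D}: service 214 + fixed 1038 = 1252
No other subset beats 624.

Open A only; minimum total cost 624.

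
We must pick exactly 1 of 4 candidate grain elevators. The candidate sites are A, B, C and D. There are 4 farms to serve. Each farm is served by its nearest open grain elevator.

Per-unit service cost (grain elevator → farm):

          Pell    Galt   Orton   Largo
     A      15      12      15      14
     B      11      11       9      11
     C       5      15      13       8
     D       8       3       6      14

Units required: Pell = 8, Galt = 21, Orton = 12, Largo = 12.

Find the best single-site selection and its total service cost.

Choose D only; total service cost 367.

With exactly 1 open, each farm uses its cheapest among the chosen.
{D}: Pell→D 8·8=64, Galt→D 3·21=63, Orton→D 6·12=72, Largo→D 14·12=168. Service cost 367.
{B}: service cost 559
{C}: service cost 607
Among all 4 size-1 choices, {D} is lowest.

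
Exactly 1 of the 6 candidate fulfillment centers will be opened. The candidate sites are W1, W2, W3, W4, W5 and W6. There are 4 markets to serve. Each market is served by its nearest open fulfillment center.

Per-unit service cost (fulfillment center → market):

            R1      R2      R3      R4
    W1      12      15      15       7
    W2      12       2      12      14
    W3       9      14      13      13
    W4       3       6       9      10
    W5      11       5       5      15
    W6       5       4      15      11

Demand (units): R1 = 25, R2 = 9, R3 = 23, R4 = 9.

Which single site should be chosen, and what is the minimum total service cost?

With exactly 1 open, each market uses its cheapest among the chosen.
{W4}: R1→W4 3·25=75, R2→W4 6·9=54, R3→W4 9·23=207, R4→W4 10·9=90. Service cost 426.
{W5}: service cost 570
{W6}: service cost 605
Among all 6 size-1 choices, {W4} is lowest.

Choose W4 only; total service cost 426.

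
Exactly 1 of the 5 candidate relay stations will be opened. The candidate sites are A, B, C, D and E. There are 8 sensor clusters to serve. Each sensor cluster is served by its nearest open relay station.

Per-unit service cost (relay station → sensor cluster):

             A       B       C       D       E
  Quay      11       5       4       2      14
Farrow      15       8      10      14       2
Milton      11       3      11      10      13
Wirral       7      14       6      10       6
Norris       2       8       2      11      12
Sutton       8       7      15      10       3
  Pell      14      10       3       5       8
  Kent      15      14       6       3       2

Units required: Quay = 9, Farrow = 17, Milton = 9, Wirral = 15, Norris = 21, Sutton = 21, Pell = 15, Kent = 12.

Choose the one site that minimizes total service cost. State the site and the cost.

With exactly 1 open, each sensor cluster uses its cheapest among the chosen.
{E}: Quay→E 14·9=126, Farrow→E 2·17=34, Milton→E 13·9=117, Wirral→E 6·15=90, Norris→E 12·21=252, Sutton→E 3·21=63, Pell→E 8·15=120, Kent→E 2·12=24. Service cost 826.
{C}: service cost 869
{D}: service cost 1048
Among all 5 size-1 choices, {E} is lowest.

Choose E only; total service cost 826.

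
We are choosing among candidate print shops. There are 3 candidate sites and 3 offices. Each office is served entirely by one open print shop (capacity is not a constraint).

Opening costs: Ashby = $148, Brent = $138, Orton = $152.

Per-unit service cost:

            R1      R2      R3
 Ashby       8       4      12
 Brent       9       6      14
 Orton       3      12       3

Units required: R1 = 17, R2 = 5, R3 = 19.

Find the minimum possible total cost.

For any fixed open set, each office goes to its cheapest open site; total = fixed + service.
{Orton}: R1→Orton 3·17=51, R2→Orton 12·5=60, R3→Orton 3·19=57. Service 168; fixed 152; total 320.
{Ashby, Orton}: service 128 + fixed 300 = 428
{Brent, Orton}: R1→Orton 3·17=51, R2→Brent 6·5=30, R3→Orton 3·19=57. Service 138; fixed 290; total 428.
{Ashby, Brent, Orton}: service 128 + fixed 438 = 566
No other subset beats 320.

Minimum total cost: 320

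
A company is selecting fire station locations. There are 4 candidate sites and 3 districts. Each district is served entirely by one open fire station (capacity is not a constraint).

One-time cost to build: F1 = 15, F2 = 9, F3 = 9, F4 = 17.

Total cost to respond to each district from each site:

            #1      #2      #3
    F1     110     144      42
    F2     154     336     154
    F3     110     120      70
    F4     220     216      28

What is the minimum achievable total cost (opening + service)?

For any fixed open set, each district goes to its cheapest open site; total = fixed + service.
{F3, F4}: #1→F3 110, #2→F3 120, #3→F4 28. Service 258; fixed 26; total 284.
{F2, F3, F4}: service 258 + fixed 35 = 293
{F1, F3}: service 272 + fixed 24 = 296
{F1, F2, F3, F4}: service 258 + fixed 50 = 308
No other subset beats 284.

Minimum total cost: 284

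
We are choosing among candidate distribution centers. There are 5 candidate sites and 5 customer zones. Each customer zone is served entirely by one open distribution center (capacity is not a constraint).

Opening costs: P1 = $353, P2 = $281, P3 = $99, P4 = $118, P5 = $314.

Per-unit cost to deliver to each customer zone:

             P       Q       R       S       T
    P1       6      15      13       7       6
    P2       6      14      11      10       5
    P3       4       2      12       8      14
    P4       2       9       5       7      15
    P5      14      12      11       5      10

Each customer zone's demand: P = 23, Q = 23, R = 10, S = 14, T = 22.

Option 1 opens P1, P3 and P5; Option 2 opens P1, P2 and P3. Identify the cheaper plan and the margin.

Option 1: {P1, P3, P5}: P→P3 4·23=92, Q→P3 2·23=46, R→P5 11·10=110, S→P5 5·14=70, T→P1 6·22=132. Service 450; fixed 766; total 1216.
Option 2: {P1, P2, P3}: P→P3 4·23=92, Q→P3 2·23=46, R→P2 11·10=110, S→P1 7·14=98, T→P2 5·22=110. Service 456; fixed 733; total 1189.
Difference: |1216 − 1189| = 27.

Option 2 is cheaper by 27.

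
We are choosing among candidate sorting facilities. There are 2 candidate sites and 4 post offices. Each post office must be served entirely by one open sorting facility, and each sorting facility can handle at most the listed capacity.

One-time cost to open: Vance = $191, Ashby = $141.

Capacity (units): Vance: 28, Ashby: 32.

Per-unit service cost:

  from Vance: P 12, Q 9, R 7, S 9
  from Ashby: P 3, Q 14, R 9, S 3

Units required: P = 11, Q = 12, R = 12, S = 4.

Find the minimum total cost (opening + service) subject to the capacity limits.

Open {Vance, Ashby}: P→Ashby 3·11=33, Q→Vance 9·12=108, R→Vance 7·12=84, S→Ashby 3·4=12.
Loads: Vance carries 24/28, Ashby carries 15/32. Service 237; fixed 332; total 569.
Next best feasible plan costs 593.

Minimum total cost: 569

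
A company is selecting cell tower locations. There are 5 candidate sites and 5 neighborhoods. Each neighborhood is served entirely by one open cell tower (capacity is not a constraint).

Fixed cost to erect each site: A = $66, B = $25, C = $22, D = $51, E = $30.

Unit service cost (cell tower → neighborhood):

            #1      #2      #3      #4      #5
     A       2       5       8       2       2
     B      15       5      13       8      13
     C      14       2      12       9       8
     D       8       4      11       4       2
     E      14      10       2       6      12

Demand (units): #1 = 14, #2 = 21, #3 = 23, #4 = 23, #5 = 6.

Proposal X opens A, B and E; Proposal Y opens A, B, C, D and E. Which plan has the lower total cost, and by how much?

Proposal X: {A, B, E}: #1→A 2·14=28, #2→A 5·21=105, #3→E 2·23=46, #4→A 2·23=46, #5→A 2·6=12. Service 237; fixed 121; total 358.
Proposal Y: {A, B, C, D, E}: #1→A 2·14=28, #2→C 2·21=42, #3→E 2·23=46, #4→A 2·23=46, #5→A 2·6=12. Service 174; fixed 194; total 368.
Difference: |358 − 368| = 10.

Proposal X is cheaper by 10.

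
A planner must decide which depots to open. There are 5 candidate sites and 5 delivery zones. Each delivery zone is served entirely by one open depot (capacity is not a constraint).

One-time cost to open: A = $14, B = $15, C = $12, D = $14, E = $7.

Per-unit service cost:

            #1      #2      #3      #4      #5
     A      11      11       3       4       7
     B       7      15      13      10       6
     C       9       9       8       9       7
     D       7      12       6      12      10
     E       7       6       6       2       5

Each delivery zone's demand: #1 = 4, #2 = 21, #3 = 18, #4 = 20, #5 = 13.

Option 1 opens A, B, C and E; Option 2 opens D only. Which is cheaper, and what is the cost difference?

Option 1 is cheaper by 411.

Option 1: {A, B, C, E}: #1→B 7·4=28, #2→E 6·21=126, #3→A 3·18=54, #4→E 2·20=40, #5→E 5·13=65. Service 313; fixed 48; total 361.
Option 2: {D}: #1→D 7·4=28, #2→D 12·21=252, #3→D 6·18=108, #4→D 12·20=240, #5→D 10·13=130. Service 758; fixed 14; total 772.
Difference: |361 − 772| = 411.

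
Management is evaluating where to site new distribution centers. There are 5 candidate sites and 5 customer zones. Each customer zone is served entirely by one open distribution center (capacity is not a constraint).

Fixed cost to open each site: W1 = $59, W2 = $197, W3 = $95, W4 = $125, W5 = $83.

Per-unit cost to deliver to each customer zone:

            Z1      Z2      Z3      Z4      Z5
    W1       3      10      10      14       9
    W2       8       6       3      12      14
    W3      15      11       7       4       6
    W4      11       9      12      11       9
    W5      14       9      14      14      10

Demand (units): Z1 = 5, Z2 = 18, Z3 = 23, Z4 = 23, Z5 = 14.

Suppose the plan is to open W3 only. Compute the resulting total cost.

Total cost: 705

Each customer zone is assigned to its cheapest site among the open ones.
{W3}: Z1→W3 15·5=75, Z2→W3 11·18=198, Z3→W3 7·23=161, Z4→W3 4·23=92, Z5→W3 6·14=84. Service 610; fixed 95; total 705.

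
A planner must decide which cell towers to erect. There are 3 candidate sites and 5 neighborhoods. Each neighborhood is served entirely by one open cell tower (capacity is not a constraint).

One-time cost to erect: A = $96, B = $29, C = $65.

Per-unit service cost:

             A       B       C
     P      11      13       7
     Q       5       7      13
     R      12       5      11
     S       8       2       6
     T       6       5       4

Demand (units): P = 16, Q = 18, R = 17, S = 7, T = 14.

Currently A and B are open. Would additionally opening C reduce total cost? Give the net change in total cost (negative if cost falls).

Yes — net change −13 (cost falls by 13).

Current service cost with {A, B}: 435.
Adding C: each neighborhood re-picks its cheapest; new service cost 357, saving 78.
Extra fixed cost: 65. Net change = 65 − 78 = -13.
(Totals: 560 → 547.)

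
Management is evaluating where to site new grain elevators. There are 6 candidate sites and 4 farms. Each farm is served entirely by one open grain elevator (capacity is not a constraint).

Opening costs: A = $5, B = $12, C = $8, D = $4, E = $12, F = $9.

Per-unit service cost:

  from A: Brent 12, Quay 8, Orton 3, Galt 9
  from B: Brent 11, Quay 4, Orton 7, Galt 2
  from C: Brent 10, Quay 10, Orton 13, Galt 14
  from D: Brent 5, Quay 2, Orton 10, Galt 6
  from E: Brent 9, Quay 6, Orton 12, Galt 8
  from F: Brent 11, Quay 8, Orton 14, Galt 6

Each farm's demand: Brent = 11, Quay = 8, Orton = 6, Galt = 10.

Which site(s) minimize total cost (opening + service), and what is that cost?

Open A, B and D; minimum total cost 130.

For any fixed open set, each farm goes to its cheapest open site; total = fixed + service.
{A, B, D}: Brent→D 5·11=55, Quay→D 2·8=16, Orton→A 3·6=18, Galt→B 2·10=20. Service 109; fixed 21; total 130.
{A, B, C, D}: Brent→D 5·11=55, Quay→D 2·8=16, Orton→A 3·6=18, Galt→B 2·10=20. Service 109; fixed 29; total 138.
{A, B, D, F}: Brent→D 5·11=55, Quay→D 2·8=16, Orton→A 3·6=18, Galt→B 2·10=20. Service 109; fixed 30; total 139.
{A, B, C, D, E, F}: Brent→D 5·11=55, Quay→D 2·8=16, Orton→A 3·6=18, Galt→B 2·10=20. Service 109; fixed 50; total 159.
No other subset beats 130.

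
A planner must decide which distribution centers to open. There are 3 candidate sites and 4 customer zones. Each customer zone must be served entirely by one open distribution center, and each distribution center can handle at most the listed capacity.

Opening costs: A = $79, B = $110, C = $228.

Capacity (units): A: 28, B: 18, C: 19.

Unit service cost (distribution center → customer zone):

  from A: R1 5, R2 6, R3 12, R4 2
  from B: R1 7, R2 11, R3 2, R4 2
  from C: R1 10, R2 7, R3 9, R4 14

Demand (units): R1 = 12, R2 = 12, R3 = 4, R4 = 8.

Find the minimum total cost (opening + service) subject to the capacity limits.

Minimum total cost: 345

Open {A, B}: R1→A 5·12=60, R2→A 6·12=72, R3→B 2·4=8, R4→B 2·8=16.
Loads: A carries 24/28, B carries 12/18. Service 156; fixed 189; total 345.
Next best feasible plan costs 369.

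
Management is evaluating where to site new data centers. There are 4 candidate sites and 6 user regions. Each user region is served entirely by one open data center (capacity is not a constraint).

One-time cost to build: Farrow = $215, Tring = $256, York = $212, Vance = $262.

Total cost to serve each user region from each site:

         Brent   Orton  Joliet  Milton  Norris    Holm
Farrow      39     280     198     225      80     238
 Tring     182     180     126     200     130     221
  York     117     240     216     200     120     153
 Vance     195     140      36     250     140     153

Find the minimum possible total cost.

Minimum total cost: 1150

For any fixed open set, each user region goes to its cheapest open site; total = fixed + service.
{Farrow, Vance}: Brent→Farrow 39, Orton→Vance 140, Joliet→Vance 36, Milton→Farrow 225, Norris→Farrow 80, Holm→Vance 153. Service 673; fixed 477; total 1150.
{Vance}: service 914 + fixed 262 = 1176
{York, Vance}: Brent→York 117, Orton→Vance 140, Joliet→Vance 36, Milton→York 200, Norris→York 120, Holm→York 153. Service 766; fixed 474; total 1240.
{Farrow, Tring, York, Vance}: service 648 + fixed 945 = 1593
(All 15 nonempty subsets were checked; Farrow and Vance is lowest.)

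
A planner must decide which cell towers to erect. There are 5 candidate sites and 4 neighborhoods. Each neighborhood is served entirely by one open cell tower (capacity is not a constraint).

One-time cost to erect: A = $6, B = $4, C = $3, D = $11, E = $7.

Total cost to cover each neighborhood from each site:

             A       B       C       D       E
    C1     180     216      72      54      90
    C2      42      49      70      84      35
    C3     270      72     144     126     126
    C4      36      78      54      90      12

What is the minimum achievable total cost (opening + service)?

Minimum total cost: 195

For any fixed open set, each neighborhood goes to its cheapest open site; total = fixed + service.
{B, D, E}: C1→D 54, C2→E 35, C3→B 72, C4→E 12. Service 173; fixed 22; total 195.
{B, C, D, E}: service 173 + fixed 25 = 198
{A, B, D, E}: service 173 + fixed 28 = 201
{A, B, C, D, E}: service 173 + fixed 31 = 204
No other subset beats 195.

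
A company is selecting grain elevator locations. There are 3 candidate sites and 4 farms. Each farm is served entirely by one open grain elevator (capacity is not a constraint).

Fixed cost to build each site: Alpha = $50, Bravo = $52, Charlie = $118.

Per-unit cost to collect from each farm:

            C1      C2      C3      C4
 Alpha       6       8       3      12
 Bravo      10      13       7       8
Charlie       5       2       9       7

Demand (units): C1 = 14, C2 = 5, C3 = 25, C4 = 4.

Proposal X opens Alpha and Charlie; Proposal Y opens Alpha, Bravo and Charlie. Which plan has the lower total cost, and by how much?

Proposal X: {Alpha, Charlie}: C1→Charlie 5·14=70, C2→Charlie 2·5=10, C3→Alpha 3·25=75, C4→Charlie 7·4=28. Service 183; fixed 168; total 351.
Proposal Y: {Alpha, Bravo, Charlie}: C1→Charlie 5·14=70, C2→Charlie 2·5=10, C3→Alpha 3·25=75, C4→Charlie 7·4=28. Service 183; fixed 220; total 403.
Difference: |351 − 403| = 52.

Proposal X is cheaper by 52.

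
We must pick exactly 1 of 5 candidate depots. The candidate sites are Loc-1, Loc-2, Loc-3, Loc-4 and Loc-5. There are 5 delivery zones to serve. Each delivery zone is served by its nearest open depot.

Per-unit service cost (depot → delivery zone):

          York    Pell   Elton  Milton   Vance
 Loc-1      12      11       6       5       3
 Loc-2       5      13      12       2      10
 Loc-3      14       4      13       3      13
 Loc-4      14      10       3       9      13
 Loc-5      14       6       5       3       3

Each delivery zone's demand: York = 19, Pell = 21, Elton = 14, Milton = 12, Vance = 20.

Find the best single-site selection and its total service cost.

Choose Loc-5 only; total service cost 558.

With exactly 1 open, each delivery zone uses its cheapest among the chosen.
{Loc-5}: York→Loc-5 14·19=266, Pell→Loc-5 6·21=126, Elton→Loc-5 5·14=70, Milton→Loc-5 3·12=36, Vance→Loc-5 3·20=60. Service cost 558.
{Loc-1}: service cost 663
{Loc-2}: service cost 760
Among all 5 size-1 choices, {Loc-5} is lowest.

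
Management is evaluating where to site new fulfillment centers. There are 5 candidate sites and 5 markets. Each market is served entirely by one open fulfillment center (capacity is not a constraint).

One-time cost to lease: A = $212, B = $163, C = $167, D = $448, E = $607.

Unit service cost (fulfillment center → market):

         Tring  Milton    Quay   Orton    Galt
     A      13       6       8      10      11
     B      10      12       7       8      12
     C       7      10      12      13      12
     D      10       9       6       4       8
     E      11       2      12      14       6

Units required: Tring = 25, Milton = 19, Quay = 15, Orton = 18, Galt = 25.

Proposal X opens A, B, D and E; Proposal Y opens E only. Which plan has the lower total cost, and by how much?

Proposal Y is cheaper by 528.

Proposal X: {A, B, D, E}: Tring→B 10·25=250, Milton→E 2·19=38, Quay→D 6·15=90, Orton→D 4·18=72, Galt→E 6·25=150. Service 600; fixed 1430; total 2030.
Proposal Y: {E}: Tring→E 11·25=275, Milton→E 2·19=38, Quay→E 12·15=180, Orton→E 14·18=252, Galt→E 6·25=150. Service 895; fixed 607; total 1502.
Difference: |2030 − 1502| = 528.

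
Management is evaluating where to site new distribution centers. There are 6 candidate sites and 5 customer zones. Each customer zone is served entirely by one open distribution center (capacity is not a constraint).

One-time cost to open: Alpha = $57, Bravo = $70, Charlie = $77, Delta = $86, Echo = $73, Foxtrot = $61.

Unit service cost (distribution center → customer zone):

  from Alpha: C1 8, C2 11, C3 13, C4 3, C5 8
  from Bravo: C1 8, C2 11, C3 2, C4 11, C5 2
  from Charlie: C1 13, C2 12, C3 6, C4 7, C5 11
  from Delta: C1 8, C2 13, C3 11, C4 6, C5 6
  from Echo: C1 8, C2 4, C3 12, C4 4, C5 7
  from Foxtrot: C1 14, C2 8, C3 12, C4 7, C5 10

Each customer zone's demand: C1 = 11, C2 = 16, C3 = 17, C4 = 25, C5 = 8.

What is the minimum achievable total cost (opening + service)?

For any fixed open set, each customer zone goes to its cheapest open site; total = fixed + service.
{Bravo, Echo}: C1→Bravo 8·11=88, C2→Echo 4·16=64, C3→Bravo 2·17=34, C4→Echo 4·25=100, C5→Bravo 2·8=16. Service 302; fixed 143; total 445.
{Alpha, Bravo, Echo}: C1→Alpha 8·11=88, C2→Echo 4·16=64, C3→Bravo 2·17=34, C4→Alpha 3·25=75, C5→Bravo 2·8=16. Service 277; fixed 200; total 477.
{Bravo, Echo, Foxtrot}: service 302 + fixed 204 = 506
{Alpha, Bravo, Charlie, Delta, Echo, Foxtrot}: service 277 + fixed 424 = 701
No other subset beats 445.

Minimum total cost: 445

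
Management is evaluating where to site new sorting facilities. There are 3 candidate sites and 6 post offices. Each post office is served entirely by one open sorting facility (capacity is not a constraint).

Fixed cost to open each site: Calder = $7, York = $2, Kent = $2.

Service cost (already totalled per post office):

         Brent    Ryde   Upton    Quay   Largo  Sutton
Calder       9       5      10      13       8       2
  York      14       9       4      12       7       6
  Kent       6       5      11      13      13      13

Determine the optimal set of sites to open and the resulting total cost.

For any fixed open set, each post office goes to its cheapest open site; total = fixed + service.
{York, Kent}: Brent→Kent 6, Ryde→Kent 5, Upton→York 4, Quay→York 12, Largo→York 7, Sutton→York 6. Service 40; fixed 4; total 44.
{Calder, York, Kent}: service 36 + fixed 11 = 47
{Calder, York}: Brent→Calder 9, Ryde→Calder 5, Upton→York 4, Quay→York 12, Largo→York 7, Sutton→Calder 2. Service 39; fixed 9; total 48.
{York}: service 52 + fixed 2 = 54
No other subset beats 44.

Open York and Kent; minimum total cost 44.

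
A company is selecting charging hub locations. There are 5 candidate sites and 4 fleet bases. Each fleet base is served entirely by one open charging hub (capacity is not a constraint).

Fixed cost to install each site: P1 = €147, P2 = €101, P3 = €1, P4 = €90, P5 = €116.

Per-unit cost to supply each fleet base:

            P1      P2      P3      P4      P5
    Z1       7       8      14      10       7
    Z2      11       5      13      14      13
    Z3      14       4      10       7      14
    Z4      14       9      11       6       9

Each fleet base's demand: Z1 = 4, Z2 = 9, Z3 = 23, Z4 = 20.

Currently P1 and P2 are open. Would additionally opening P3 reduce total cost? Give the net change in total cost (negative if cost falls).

Current service cost with {P1, P2}: 345.
Adding P3: each fleet base re-picks its cheapest; new service cost 345, saving 0.
Extra fixed cost: 1. Net change = 1 − 0 = 1.
(Totals: 593 → 594.)

No — net change +1 (cost rises by 1).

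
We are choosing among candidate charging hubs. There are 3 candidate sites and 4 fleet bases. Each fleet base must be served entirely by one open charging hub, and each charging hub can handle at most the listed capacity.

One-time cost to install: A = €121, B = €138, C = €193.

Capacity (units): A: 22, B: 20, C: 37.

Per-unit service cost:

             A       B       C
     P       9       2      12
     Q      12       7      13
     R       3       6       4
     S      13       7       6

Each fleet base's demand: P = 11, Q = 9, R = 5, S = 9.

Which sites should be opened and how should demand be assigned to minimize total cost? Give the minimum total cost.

Minimum total cost: 467

Open {A, B}: P→B 2·11=22, Q→A 12·9=108, R→A 3·5=15, S→B 7·9=63.
Loads: A carries 14/22, B carries 20/20. Service 208; fixed 259; total 467.
Next best feasible plan costs 476.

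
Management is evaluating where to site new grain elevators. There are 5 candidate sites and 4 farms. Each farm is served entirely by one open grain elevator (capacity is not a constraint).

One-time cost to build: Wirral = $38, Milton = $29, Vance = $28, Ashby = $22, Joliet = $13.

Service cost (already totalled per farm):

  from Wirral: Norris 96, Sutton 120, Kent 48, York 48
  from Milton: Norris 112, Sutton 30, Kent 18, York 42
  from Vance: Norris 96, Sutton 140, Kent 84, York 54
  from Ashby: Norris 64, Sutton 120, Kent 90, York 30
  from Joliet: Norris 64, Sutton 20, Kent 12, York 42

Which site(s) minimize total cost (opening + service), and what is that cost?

For any fixed open set, each farm goes to its cheapest open site; total = fixed + service.
{Joliet}: Norris→Joliet 64, Sutton→Joliet 20, Kent→Joliet 12, York→Joliet 42. Service 138; fixed 13; total 151.
{Ashby, Joliet}: service 126 + fixed 35 = 161
{Vance, Joliet}: Norris→Joliet 64, Sutton→Joliet 20, Kent→Joliet 12, York→Joliet 42. Service 138; fixed 41; total 179.
{Wirral, Milton, Vance, Ashby, Joliet}: service 126 + fixed 130 = 256
No other subset beats 151.

Open Joliet only; minimum total cost 151.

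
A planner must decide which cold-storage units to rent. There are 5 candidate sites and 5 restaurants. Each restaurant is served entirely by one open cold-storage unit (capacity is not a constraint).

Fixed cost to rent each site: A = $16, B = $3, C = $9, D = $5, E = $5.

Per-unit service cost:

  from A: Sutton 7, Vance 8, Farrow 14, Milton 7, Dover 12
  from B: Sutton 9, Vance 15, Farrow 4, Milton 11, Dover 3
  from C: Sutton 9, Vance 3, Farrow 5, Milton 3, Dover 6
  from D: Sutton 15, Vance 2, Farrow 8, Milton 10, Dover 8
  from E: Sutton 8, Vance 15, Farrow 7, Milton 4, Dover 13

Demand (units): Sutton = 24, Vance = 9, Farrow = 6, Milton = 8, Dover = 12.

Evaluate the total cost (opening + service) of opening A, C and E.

Each restaurant is assigned to its cheapest site among the open ones.
{A, C, E}: Sutton→A 7·24=168, Vance→C 3·9=27, Farrow→C 5·6=30, Milton→C 3·8=24, Dover→C 6·12=72. Service 321; fixed 30; total 351.

Total cost: 351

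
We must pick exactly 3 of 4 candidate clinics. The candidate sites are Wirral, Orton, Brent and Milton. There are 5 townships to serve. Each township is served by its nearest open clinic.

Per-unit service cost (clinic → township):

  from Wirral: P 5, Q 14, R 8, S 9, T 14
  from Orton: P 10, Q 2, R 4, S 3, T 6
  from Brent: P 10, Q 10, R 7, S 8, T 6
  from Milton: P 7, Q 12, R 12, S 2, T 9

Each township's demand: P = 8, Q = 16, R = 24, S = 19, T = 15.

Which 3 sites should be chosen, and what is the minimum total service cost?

With exactly 3 open, each township uses its cheapest among the chosen.
{Wirral, Orton, Milton}: P→Wirral 5·8=40, Q→Orton 2·16=32, R→Orton 4·24=96, S→Milton 2·19=38, T→Orton 6·15=90. Service cost 296.
{Orton, Brent, Milton}: service cost 312
{Wirral, Orton, Brent}: service cost 315
Among all 4 size-3 choices, {Wirral, Orton, Milton} is lowest.

Choose Wirral, Orton and Milton; total service cost 296.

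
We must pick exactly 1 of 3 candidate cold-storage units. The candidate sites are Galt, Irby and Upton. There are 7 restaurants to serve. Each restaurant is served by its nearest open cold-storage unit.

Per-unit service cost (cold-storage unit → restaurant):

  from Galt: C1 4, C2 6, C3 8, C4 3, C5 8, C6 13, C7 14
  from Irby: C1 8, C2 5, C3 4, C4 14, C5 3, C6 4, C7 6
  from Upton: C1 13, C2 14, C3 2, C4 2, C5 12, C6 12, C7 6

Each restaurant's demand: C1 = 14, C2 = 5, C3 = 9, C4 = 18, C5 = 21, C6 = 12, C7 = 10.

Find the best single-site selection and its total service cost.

With exactly 1 open, each restaurant uses its cheapest among the chosen.
{Irby}: C1→Irby 8·14=112, C2→Irby 5·5=25, C3→Irby 4·9=36, C4→Irby 14·18=252, C5→Irby 3·21=63, C6→Irby 4·12=48, C7→Irby 6·10=60. Service cost 596.
{Galt}: service cost 676
{Upton}: service cost 762
Among all 3 size-1 choices, {Irby} is lowest.

Choose Irby only; total service cost 596.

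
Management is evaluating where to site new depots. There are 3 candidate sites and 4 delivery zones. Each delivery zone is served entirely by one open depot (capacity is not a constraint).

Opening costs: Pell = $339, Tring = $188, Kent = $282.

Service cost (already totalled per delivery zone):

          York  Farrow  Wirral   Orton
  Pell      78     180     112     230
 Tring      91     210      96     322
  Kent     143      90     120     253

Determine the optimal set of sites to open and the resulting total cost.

Open Kent only; minimum total cost 888.

For any fixed open set, each delivery zone goes to its cheapest open site; total = fixed + service.
{Kent}: York→Kent 143, Farrow→Kent 90, Wirral→Kent 120, Orton→Kent 253. Service 606; fixed 282; total 888.
{Tring}: service 719 + fixed 188 = 907
{Pell}: York→Pell 78, Farrow→Pell 180, Wirral→Pell 112, Orton→Pell 230. Service 600; fixed 339; total 939.
{Pell, Tring, Kent}: York→Pell 78, Farrow→Kent 90, Wirral→Tring 96, Orton→Pell 230. Service 494; fixed 809; total 1303.
No other subset beats 888.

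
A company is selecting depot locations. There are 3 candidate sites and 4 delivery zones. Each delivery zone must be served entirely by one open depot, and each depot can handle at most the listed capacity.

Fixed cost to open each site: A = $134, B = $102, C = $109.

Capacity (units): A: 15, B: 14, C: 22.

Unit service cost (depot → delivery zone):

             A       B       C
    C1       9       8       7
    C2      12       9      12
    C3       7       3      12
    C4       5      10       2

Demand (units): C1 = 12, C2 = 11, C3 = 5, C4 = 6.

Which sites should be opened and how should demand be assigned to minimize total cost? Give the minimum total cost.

Minimum total cost: 511

Open {B, C}: C1→B 8·12=96, C2→C 12·11=132, C3→C 12·5=60, C4→C 2·6=12.
Loads: B carries 12/14, C carries 22/22. Service 300; fixed 211; total 511.
Next best feasible plan costs 555.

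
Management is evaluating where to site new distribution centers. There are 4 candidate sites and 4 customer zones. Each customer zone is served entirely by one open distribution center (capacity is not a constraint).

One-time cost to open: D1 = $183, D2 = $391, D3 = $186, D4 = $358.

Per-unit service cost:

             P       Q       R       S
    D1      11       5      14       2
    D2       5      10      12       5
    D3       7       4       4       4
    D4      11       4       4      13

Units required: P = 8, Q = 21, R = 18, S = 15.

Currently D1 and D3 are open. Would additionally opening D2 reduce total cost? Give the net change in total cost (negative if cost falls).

No — net change +375 (cost rises by 375).

Current service cost with {D1, D3}: 242.
Adding D2: each customer zone re-picks its cheapest; new service cost 226, saving 16.
Extra fixed cost: 391. Net change = 391 − 16 = 375.
(Totals: 611 → 986.)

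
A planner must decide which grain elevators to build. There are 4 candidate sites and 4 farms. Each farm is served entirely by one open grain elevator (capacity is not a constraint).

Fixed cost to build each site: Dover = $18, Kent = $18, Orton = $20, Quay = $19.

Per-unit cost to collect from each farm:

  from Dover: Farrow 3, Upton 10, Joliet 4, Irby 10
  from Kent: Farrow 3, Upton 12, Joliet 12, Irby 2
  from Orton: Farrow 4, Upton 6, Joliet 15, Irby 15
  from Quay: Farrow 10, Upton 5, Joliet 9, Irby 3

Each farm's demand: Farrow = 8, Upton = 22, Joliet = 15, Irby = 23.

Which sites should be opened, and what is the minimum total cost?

For any fixed open set, each farm goes to its cheapest open site; total = fixed + service.
{Dover, Kent, Quay}: Farrow→Dover 3·8=24, Upton→Quay 5·22=110, Joliet→Dover 4·15=60, Irby→Kent 2·23=46. Service 240; fixed 55; total 295.
{Dover, Quay}: service 263 + fixed 37 = 300
{Dover, Kent, Orton, Quay}: Farrow→Dover 3·8=24, Upton→Quay 5·22=110, Joliet→Dover 4·15=60, Irby→Kent 2·23=46. Service 240; fixed 75; total 315.
{Dover}: Farrow→Dover 3·8=24, Upton→Dover 10·22=220, Joliet→Dover 4·15=60, Irby→Dover 10·23=230. Service 534; fixed 18; total 552.
No other subset beats 295.

Open Dover, Kent and Quay; minimum total cost 295.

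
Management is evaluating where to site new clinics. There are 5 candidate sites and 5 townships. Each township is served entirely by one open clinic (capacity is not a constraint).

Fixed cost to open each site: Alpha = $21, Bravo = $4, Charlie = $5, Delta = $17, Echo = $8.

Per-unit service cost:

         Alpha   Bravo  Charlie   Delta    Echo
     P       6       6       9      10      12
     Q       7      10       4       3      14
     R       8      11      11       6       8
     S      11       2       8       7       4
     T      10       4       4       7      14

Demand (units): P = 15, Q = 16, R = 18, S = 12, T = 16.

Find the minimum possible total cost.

Minimum total cost: 355

For any fixed open set, each township goes to its cheapest open site; total = fixed + service.
{Bravo, Delta}: P→Bravo 6·15=90, Q→Delta 3·16=48, R→Delta 6·18=108, S→Bravo 2·12=24, T→Bravo 4·16=64. Service 334; fixed 21; total 355.
{Bravo, Charlie, Delta}: P→Bravo 6·15=90, Q→Delta 3·16=48, R→Delta 6·18=108, S→Bravo 2·12=24, T→Bravo 4·16=64. Service 334; fixed 26; total 360.
{Bravo, Delta, Echo}: service 334 + fixed 29 = 363
{Alpha, Bravo, Charlie, Delta, Echo}: service 334 + fixed 55 = 389
No other subset beats 355.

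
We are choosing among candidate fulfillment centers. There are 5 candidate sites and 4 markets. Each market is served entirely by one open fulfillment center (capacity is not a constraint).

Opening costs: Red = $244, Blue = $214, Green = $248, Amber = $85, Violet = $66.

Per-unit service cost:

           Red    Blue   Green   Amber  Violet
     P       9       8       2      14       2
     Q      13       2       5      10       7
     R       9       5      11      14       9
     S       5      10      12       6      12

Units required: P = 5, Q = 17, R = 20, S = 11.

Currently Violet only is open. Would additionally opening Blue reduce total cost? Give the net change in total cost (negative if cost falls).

No — net change +27 (cost rises by 27).

Current service cost with {Violet}: 441.
Adding Blue: each market re-picks its cheapest; new service cost 254, saving 187.
Extra fixed cost: 214. Net change = 214 − 187 = 27.
(Totals: 507 → 534.)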